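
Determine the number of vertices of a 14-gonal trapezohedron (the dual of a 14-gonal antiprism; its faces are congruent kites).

30

The n-trapezohedron (dual of the n-antiprism) has V = 2·14 + 2 = 30, E = 4·14 = 56, F = 2·14 = 28.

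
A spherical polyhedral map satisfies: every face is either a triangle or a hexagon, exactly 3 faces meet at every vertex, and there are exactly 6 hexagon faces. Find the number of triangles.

Let x be the number of triangles; then F = 6 + x.
Edge–face incidences: 2E = 6·6 + 3·x = 36 + 3x.
Every vertex has degree 3, so 3V = 2E.
Euler: V − E + F = 2 ⇒ (2E)/3 − E + (6 + x) = 2.
Multiply by 6: 2·(2E) − 3·(2E) + 6·(6 + x) = 12, i.e. 36 + 6x − (36 + 3x) = 12.
Collecting terms: 3x = 12, so x = 4.
Then 2E = 36 + 3·4 = 48, so E = 24, V = 2E/3 = 16, F = 6 + 4 = 10.

4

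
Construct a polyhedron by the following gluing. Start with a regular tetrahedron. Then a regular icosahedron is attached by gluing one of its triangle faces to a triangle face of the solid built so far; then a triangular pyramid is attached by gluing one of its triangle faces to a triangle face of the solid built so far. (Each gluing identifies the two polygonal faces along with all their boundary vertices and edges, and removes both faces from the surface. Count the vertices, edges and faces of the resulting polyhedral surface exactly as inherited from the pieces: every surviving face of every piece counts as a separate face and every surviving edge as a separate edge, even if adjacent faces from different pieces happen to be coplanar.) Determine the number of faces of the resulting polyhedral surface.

24

A regular tetrahedron: V=4, E=6, F=4.
Attach a regular icosahedron (V=12, E=30, F=20) along a 3-gon: merge 3 vertices and 3 edges, delete both glued faces → V=13, E=33, F=22.
Attach a triangular pyramid (V=4, E=6, F=4) along a 3-gon: merge 3 vertices and 3 edges, delete both glued faces → V=14, E=36, F=24.
Check: V − E + F = 14 − 36 + 24 = 2.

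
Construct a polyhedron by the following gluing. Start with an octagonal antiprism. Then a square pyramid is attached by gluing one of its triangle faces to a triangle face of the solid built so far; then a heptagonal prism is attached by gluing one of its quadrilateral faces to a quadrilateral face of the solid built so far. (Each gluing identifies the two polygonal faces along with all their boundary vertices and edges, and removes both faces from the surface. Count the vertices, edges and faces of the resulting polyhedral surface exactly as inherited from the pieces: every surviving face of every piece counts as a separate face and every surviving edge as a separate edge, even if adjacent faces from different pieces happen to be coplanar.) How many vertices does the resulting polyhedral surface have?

28

An octagonal antiprism: V=16, E=32, F=18.
Attach a square pyramid (V=5, E=8, F=5) along a 3-gon: merge 3 vertices and 3 edges, delete both glued faces → V=18, E=37, F=21.
Attach a heptagonal prism (V=14, E=21, F=9) along a 4-gon: merge 4 vertices and 4 edges, delete both glued faces → V=28, E=54, F=28.
Check: V − E + F = 28 − 54 + 28 = 2.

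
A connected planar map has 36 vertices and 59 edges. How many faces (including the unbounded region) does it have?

25

Euler's formula for a connected plane graph: V − E + F = 2, so F = 2 − 36 + 59 = 25.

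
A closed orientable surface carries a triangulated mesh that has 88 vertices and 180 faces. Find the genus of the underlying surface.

2

Every face is a triangle, so 2E = 3·180 = 540, giving E = 270.
χ = V − E + F = 88 − 270 + 180 = -2.
For a closed orientable surface χ = 2 − 2g, so g = (2 − (-2))/2 = 2.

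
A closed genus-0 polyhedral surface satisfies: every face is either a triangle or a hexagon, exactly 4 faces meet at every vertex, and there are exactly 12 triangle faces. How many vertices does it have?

12

Let x be the number of hexagons; then F = 12 + x.
Edge–face incidences: 2E = 3·12 + 6·x = 36 + 6x.
Every vertex has degree 4, so 4V = 2E.
Euler: V − E + F = 2 ⇒ (2E)/4 − E + (12 + x) = 2.
Multiply by 8: 2·(2E) − 4·(2E) + 8·(12 + x) = 16, i.e. 96 + 8x − 2·(36 + 6x) = 16.
Collecting terms: −4x + 24 = 16, so −4x = −8, so x = 2.
Then 2E = 36 + 6·2 = 48, so E = 24, V = 2E/4 = 12, F = 12 + 2 = 14.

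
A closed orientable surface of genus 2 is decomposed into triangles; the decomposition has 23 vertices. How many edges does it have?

75

χ = 2 − 2·2 = -2, and every face is a triangle so 3F = 2E.
V − E + F = -2 with E = 3F/2 gives 23 − (3/2 − 1)·F = -2, so F = 50 and E = 75.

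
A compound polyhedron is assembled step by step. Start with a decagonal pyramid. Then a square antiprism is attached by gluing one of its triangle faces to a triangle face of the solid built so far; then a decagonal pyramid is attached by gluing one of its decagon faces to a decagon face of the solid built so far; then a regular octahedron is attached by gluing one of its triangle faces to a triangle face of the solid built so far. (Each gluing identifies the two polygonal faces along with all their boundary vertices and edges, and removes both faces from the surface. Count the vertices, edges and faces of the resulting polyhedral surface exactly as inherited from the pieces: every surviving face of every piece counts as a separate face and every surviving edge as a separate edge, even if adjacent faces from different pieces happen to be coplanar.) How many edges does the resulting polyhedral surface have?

52

A decagonal pyramid: V=11, E=20, F=11.
Attach a square antiprism (V=8, E=16, F=10) along a 3-gon: merge 3 vertices and 3 edges, delete both glued faces → V=16, E=33, F=19.
Attach a decagonal pyramid (V=11, E=20, F=11) along a 10-gon: merge 10 vertices and 10 edges, delete both glued faces → V=17, E=43, F=28.
Attach a regular octahedron (V=6, E=12, F=8) along a 3-gon: merge 3 vertices and 3 edges, delete both glued faces → V=20, E=52, F=34.
Check: V − E + F = 20 − 52 + 34 = 2.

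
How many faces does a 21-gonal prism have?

A prism on an n-gon has two n-gon bases and n rectangular sides: V = 2·21 = 42, E = 3·21 = 63, F = 21 + 2 = 23.

23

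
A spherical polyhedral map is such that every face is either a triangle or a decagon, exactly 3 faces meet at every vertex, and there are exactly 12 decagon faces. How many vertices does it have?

Let x be the number of triangles; then F = 12 + x.
Edge–face incidences: 2E = 10·12 + 3·x = 120 + 3x.
Every vertex has degree 3, so 3V = 2E.
Euler: V − E + F = 2 ⇒ (2E)/3 − E + (12 + x) = 2.
Multiply by 6: 2·(2E) − 3·(2E) + 6·(12 + x) = 12, i.e. 72 + 6x − (120 + 3x) = 12.
Collecting terms: 3x − 48 = 12, so 3x = 60, so x = 20.
Then 2E = 120 + 3·20 = 180, so E = 90, V = 2E/3 = 60, F = 12 + 20 = 32.

60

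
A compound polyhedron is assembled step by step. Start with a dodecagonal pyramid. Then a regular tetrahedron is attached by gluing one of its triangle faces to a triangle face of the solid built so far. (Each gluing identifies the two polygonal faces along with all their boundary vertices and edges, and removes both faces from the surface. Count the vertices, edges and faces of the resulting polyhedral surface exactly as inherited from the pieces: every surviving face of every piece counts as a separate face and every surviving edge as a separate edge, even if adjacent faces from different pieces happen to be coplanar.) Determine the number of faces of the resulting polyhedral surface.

15

A dodecagonal pyramid: V=13, E=24, F=13.
Attach a regular tetrahedron (V=4, E=6, F=4) along a 3-gon: merge 3 vertices and 3 edges, delete both glued faces → V=14, E=27, F=15.
Check: V − E + F = 14 − 27 + 15 = 2.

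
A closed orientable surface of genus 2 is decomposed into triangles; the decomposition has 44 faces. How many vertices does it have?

20

χ = 2 − 2·2 = -2, and every face is a triangle so 3F = 2E.
E = 3·44/2 = 66. Then V = -2 + E − F = -2 + 66 − 44 = 20.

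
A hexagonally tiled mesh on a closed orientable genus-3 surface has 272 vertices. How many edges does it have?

414

χ = 2 − 2·3 = -4, and every face is a hexagon so 6F = 2E.
V − E + F = -4 with E = 6F/2 gives 272 − (6/2 − 1)·F = -4, so F = 138 and E = 414.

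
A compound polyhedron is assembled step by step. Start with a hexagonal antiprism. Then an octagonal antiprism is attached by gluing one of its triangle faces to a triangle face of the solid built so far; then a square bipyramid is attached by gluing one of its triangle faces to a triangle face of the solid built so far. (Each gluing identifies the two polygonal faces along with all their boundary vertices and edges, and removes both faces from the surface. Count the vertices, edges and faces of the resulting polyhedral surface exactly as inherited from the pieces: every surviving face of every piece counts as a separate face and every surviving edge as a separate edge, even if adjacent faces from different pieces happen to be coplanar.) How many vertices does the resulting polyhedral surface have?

A hexagonal antiprism: V=12, E=24, F=14.
Attach an octagonal antiprism (V=16, E=32, F=18) along a 3-gon: merge 3 vertices and 3 edges, delete both glued faces → V=25, E=53, F=30.
Attach a square bipyramid (V=6, E=12, F=8) along a 3-gon: merge 3 vertices and 3 edges, delete both glued faces → V=28, E=62, F=36.
Check: V − E + F = 28 − 62 + 36 = 2.

28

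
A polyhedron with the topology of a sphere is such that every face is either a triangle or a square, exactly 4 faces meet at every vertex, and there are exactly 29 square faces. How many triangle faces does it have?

Let x be the number of triangles; then F = 29 + x.
Edge–face incidences: 2E = 4·29 + 3·x = 116 + 3x.
Every vertex has degree 4, so 4V = 2E.
Euler: V − E + F = 2 ⇒ (2E)/4 − E + (29 + x) = 2.
Multiply by 8: 2·(2E) − 4·(2E) + 8·(29 + x) = 16, i.e. 232 + 8x − 2·(116 + 3x) = 16.
Collecting terms: 2x = 16, so x = 8.
Then 2E = 116 + 3·8 = 140, so E = 70, V = 2E/4 = 35, F = 29 + 8 = 37.

8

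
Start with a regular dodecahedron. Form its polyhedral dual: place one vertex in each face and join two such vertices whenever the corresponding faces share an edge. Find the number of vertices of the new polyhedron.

12

The base solid has V = 20, E = 30, F = 12.
The dual swaps V and F and preserves E: V′ = F = 12, E′ = E = 30, F′ = V = 20.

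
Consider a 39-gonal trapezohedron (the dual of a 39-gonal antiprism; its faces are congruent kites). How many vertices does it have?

The n-trapezohedron (dual of the n-antiprism) has V = 2·39 + 2 = 80, E = 4·39 = 156, F = 2·39 = 78.

80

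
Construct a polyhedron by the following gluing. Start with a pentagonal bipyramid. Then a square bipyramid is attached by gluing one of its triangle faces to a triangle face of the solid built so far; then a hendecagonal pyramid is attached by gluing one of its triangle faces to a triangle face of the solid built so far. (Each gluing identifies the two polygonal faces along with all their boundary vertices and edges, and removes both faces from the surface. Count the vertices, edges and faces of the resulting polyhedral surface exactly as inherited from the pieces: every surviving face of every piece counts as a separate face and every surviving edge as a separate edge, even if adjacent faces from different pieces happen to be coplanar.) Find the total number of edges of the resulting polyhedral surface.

43

A pentagonal bipyramid: V=7, E=15, F=10.
Attach a square bipyramid (V=6, E=12, F=8) along a 3-gon: merge 3 vertices and 3 edges, delete both glued faces → V=10, E=24, F=16.
Attach a hendecagonal pyramid (V=12, E=22, F=12) along a 3-gon: merge 3 vertices and 3 edges, delete both glued faces → V=19, E=43, F=26.
Check: V − E + F = 19 − 43 + 26 = 2.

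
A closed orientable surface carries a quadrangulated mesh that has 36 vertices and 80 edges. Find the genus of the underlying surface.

Every face is a square and each edge borders two faces, so 4F = 2·80, giving F = 40.
χ = V − E + F = 36 − 80 + 40 = -4.
For a closed orientable surface χ = 2 − 2g, so g = (2 − (-4))/2 = 3.

3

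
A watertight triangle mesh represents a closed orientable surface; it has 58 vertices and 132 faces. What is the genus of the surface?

5

Every face is a triangle, so 2E = 3·132 = 396, giving E = 198.
χ = V − E + F = 58 − 198 + 132 = -8.
For a closed orientable surface χ = 2 − 2g, so g = (2 − (-8))/2 = 5.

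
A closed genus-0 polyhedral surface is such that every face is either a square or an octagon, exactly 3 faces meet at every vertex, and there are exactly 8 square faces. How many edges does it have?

24

Let x be the number of octagons; then F = 8 + x.
Edge–face incidences: 2E = 4·8 + 8·x = 32 + 8x.
Every vertex has degree 3, so 3V = 2E.
Euler: V − E + F = 2 ⇒ (2E)/3 − E + (8 + x) = 2.
Multiply by 6: 2·(2E) − 3·(2E) + 6·(8 + x) = 12, i.e. 48 + 6x − (32 + 8x) = 12.
Collecting terms: −2x + 16 = 12, so −2x = −4, so x = 2.
Then 2E = 32 + 8·2 = 48, so E = 24, V = 2E/3 = 16, F = 8 + 2 = 10.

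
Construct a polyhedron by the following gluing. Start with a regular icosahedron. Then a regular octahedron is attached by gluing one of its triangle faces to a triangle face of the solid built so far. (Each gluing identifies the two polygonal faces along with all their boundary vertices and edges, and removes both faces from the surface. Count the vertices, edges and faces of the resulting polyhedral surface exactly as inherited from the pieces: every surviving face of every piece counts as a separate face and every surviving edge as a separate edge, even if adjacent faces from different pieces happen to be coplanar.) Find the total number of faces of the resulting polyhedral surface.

26

A regular icosahedron: V=12, E=30, F=20.
Attach a regular octahedron (V=6, E=12, F=8) along a 3-gon: merge 3 vertices and 3 edges, delete both glued faces → V=15, E=39, F=26.
Check: V − E + F = 15 − 39 + 26 = 2.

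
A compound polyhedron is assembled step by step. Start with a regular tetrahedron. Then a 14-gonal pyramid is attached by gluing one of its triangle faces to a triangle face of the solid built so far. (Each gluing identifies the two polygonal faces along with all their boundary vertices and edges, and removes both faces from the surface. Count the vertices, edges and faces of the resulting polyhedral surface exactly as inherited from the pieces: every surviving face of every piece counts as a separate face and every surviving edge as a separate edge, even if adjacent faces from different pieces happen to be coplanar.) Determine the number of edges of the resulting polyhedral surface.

31

A regular tetrahedron: V=4, E=6, F=4.
Attach a 14-gonal pyramid (V=15, E=28, F=15) along a 3-gon: merge 3 vertices and 3 edges, delete both glued faces → V=16, E=31, F=17.
Check: V − E + F = 16 − 31 + 17 = 2.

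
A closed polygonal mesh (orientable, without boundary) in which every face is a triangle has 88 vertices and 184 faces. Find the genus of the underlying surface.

Every face is a triangle, so 2E = 3·184 = 552, giving E = 276.
χ = V − E + F = 88 − 276 + 184 = -4.
For a closed orientable surface χ = 2 − 2g, so g = (2 − (-4))/2 = 3.

3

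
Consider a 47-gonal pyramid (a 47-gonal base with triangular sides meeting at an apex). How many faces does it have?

A pyramid on an n-gon base has one n-gon and n triangles: V = 47 + 1 = 48, E = 2·47 = 94, F = 47 + 1 = 48.
Check: V − E + F = 48 − 94 + 48 = 2.

48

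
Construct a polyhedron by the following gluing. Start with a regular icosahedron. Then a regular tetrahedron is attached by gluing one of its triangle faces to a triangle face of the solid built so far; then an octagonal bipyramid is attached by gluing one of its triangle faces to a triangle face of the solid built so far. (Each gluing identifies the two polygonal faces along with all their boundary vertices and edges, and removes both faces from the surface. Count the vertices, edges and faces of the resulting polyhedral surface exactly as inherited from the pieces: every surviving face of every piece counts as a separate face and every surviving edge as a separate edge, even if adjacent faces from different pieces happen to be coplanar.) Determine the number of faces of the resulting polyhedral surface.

A regular icosahedron: V=12, E=30, F=20.
Attach a regular tetrahedron (V=4, E=6, F=4) along a 3-gon: merge 3 vertices and 3 edges, delete both glued faces → V=13, E=33, F=22.
Attach an octagonal bipyramid (V=10, E=24, F=16) along a 3-gon: merge 3 vertices and 3 edges, delete both glued faces → V=20, E=54, F=36.
Check: V − E + F = 20 − 54 + 36 = 2.

36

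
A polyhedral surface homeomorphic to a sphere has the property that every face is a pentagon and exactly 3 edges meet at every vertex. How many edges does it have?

Each face has 5 edges and each edge borders two faces, so 2E = 5F.
Each vertex has degree 3, so 3V = 2E and hence V = 5F/3.
Euler: V − E + F = 2 ⇒ (5F/3) − (5F/2) + F = 2.
Multiply by 6: (10 − 15 + 6)F = 12, i.e. 1F = 12.
So F = 12, E = 5·12/2 = 30, V = 5·12/3 = 20.

30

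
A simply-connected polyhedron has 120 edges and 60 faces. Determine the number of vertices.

62

Here V − E + F = 2.
V = 2 + E − F = 2 + 120 − 60 = 62.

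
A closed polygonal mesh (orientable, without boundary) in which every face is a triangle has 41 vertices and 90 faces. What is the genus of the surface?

3

Every face is a triangle, so 2E = 3·90 = 270, giving E = 135.
χ = V − E + F = 41 − 135 + 90 = -4.
For a closed orientable surface χ = 2 − 2g, so g = (2 − (-4))/2 = 3.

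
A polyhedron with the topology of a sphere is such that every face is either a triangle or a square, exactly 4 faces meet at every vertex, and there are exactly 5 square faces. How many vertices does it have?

11

Let x be the number of triangles; then F = 5 + x.
Edge–face incidences: 2E = 4·5 + 3·x = 20 + 3x.
Every vertex has degree 4, so 4V = 2E.
Euler: V − E + F = 2 ⇒ (2E)/4 − E + (5 + x) = 2.
Multiply by 8: 2·(2E) − 4·(2E) + 8·(5 + x) = 16, i.e. 40 + 8x − 2·(20 + 3x) = 16.
Collecting terms: 2x = 16, so x = 8.
Then 2E = 20 + 3·8 = 44, so E = 22, V = 2E/4 = 11, F = 5 + 8 = 13.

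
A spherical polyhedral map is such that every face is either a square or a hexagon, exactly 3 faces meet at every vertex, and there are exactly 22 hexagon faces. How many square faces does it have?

6

Let x be the number of squares; then F = 22 + x.
Edge–face incidences: 2E = 6·22 + 4·x = 132 + 4x.
Every vertex has degree 3, so 3V = 2E.
Euler: V − E + F = 2 ⇒ (2E)/3 − E + (22 + x) = 2.
Multiply by 6: 2·(2E) − 3·(2E) + 6·(22 + x) = 12, i.e. 132 + 6x − (132 + 4x) = 12.
Collecting terms: 2x = 12, so x = 6.
Then 2E = 132 + 4·6 = 156, so E = 78, V = 2E/3 = 52, F = 22 + 6 = 28.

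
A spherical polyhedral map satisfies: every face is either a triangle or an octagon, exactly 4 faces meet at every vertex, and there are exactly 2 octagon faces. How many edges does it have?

32

Let x be the number of triangles; then F = 2 + x.
Edge–face incidences: 2E = 8·2 + 3·x = 16 + 3x.
Every vertex has degree 4, so 4V = 2E.
Euler: V − E + F = 2 ⇒ (2E)/4 − E + (2 + x) = 2.
Multiply by 8: 2·(2E) − 4·(2E) + 8·(2 + x) = 16, i.e. 16 + 8x − 2·(16 + 3x) = 16.
Collecting terms: 2x − 16 = 16, so 2x = 32, so x = 16.
Then 2E = 16 + 3·16 = 64, so E = 32, V = 2E/4 = 16, F = 2 + 16 = 18.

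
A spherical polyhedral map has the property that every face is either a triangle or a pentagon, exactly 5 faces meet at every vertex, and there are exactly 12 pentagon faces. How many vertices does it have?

60

Let x be the number of triangles; then F = 12 + x.
Edge–face incidences: 2E = 5·12 + 3·x = 60 + 3x.
Every vertex has degree 5, so 5V = 2E.
Euler: V − E + F = 2 ⇒ (2E)/5 − E + (12 + x) = 2.
Multiply by 10: 2·(2E) − 5·(2E) + 10·(12 + x) = 20, i.e. 120 + 10x − 3·(60 + 3x) = 20.
Collecting terms: x − 60 = 20, so x = 80.
Then 2E = 60 + 3·80 = 300, so E = 150, V = 2E/5 = 60, F = 12 + 80 = 92.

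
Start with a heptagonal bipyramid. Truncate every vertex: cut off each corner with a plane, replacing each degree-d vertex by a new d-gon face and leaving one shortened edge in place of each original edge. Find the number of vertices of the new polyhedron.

The base solid has V = 9, E = 21, F = 14.
Truncation replaces each original edge-end by a new vertex, so V′ = 2E = 42.
Each original edge survives, and each old vertex of degree d contributes d new edges; summing degrees gives Σd = 2E, so E′ = E + 2E = 3E = 63.
Each original face survives and each original vertex becomes one new face: F′ = F + V = 23.

42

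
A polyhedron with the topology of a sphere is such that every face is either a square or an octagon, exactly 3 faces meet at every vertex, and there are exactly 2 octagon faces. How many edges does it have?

24

Let x be the number of squares; then F = 2 + x.
Edge–face incidences: 2E = 8·2 + 4·x = 16 + 4x.
Every vertex has degree 3, so 3V = 2E.
Euler: V − E + F = 2 ⇒ (2E)/3 − E + (2 + x) = 2.
Multiply by 6: 2·(2E) − 3·(2E) + 6·(2 + x) = 12, i.e. 12 + 6x − (16 + 4x) = 12.
Collecting terms: 2x − 4 = 12, so 2x = 16, so x = 8.
Then 2E = 16 + 4·8 = 48, so E = 24, V = 2E/3 = 16, F = 2 + 8 = 10.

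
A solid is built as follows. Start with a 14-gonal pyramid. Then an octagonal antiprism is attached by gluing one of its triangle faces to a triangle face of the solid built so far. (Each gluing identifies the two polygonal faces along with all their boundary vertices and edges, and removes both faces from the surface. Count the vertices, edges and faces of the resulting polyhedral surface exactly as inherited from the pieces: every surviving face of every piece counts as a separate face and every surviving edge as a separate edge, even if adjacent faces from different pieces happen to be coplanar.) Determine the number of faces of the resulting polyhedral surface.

31

A 14-gonal pyramid: V=15, E=28, F=15.
Attach an octagonal antiprism (V=16, E=32, F=18) along a 3-gon: merge 3 vertices and 3 edges, delete both glued faces → V=28, E=57, F=31.
Check: V − E + F = 28 − 57 + 31 = 2.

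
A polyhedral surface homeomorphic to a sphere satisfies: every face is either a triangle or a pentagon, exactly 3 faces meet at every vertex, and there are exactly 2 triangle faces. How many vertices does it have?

Let x be the number of pentagons; then F = 2 + x.
Edge–face incidences: 2E = 3·2 + 5·x = 6 + 5x.
Every vertex has degree 3, so 3V = 2E.
Euler: V − E + F = 2 ⇒ (2E)/3 − E + (2 + x) = 2.
Multiply by 6: 2·(2E) − 3·(2E) + 6·(2 + x) = 12, i.e. 12 + 6x − (6 + 5x) = 12.
Collecting terms: x + 6 = 12, so x = 6.
Then 2E = 6 + 5·6 = 36, so E = 18, V = 2E/3 = 12, F = 2 + 6 = 8.

12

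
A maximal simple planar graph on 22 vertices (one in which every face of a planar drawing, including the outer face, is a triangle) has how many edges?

In a plane triangulation 3F = 2E and V − E + F = 2, so E = 3V − 6 = 3·22 − 6 = 60.

60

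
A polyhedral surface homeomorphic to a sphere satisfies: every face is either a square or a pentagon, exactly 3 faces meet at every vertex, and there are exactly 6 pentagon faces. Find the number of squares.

Let x be the number of squares; then F = 6 + x.
Edge–face incidences: 2E = 5·6 + 4·x = 30 + 4x.
Every vertex has degree 3, so 3V = 2E.
Euler: V − E + F = 2 ⇒ (2E)/3 − E + (6 + x) = 2.
Multiply by 6: 2·(2E) − 3·(2E) + 6·(6 + x) = 12, i.e. 36 + 6x − (30 + 4x) = 12.
Collecting terms: 2x + 6 = 12, so 2x = 6, so x = 3.
Then 2E = 30 + 4·3 = 42, so E = 21, V = 2E/3 = 14, F = 6 + 3 = 9.

3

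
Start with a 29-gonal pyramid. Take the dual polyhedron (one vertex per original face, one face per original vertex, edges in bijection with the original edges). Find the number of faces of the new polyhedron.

The base solid has V = 30, E = 58, F = 30.
The dual swaps V and F and preserves E: V′ = F = 30, E′ = E = 58, F′ = V = 30.

30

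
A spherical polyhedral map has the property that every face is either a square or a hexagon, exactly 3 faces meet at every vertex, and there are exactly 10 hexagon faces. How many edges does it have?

42

Let x be the number of squares; then F = 10 + x.
Edge–face incidences: 2E = 6·10 + 4·x = 60 + 4x.
Every vertex has degree 3, so 3V = 2E.
Euler: V − E + F = 2 ⇒ (2E)/3 − E + (10 + x) = 2.
Multiply by 6: 2·(2E) − 3·(2E) + 6·(10 + x) = 12, i.e. 60 + 6x − (60 + 4x) = 12.
Collecting terms: 2x = 12, so x = 6.
Then 2E = 60 + 4·6 = 84, so E = 42, V = 2E/3 = 28, F = 10 + 6 = 16.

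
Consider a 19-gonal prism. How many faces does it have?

21

A prism on an n-gon has two n-gon bases and n rectangular sides: V = 2·19 = 38, E = 3·19 = 57, F = 19 + 2 = 21.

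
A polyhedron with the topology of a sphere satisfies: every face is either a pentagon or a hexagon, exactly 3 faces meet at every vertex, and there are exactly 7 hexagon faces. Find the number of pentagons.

12

Let x be the number of pentagons; then F = 7 + x.
Edge–face incidences: 2E = 6·7 + 5·x = 42 + 5x.
Every vertex has degree 3, so 3V = 2E.
Euler: V − E + F = 2 ⇒ (2E)/3 − E + (7 + x) = 2.
Multiply by 6: 2·(2E) − 3·(2E) + 6·(7 + x) = 12, i.e. 42 + 6x − (42 + 5x) = 12.
Collecting terms: x = 12.
Then 2E = 42 + 5·12 = 102, so E = 51, V = 2E/3 = 34, F = 7 + 12 = 19.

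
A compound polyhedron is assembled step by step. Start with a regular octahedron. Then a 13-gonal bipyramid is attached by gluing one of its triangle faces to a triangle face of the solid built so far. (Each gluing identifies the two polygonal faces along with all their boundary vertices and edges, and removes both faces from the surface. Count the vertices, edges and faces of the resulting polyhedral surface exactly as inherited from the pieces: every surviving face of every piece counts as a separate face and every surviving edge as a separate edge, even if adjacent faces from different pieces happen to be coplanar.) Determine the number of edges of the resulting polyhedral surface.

A regular octahedron: V=6, E=12, F=8.
Attach a 13-gonal bipyramid (V=15, E=39, F=26) along a 3-gon: merge 3 vertices and 3 edges, delete both glued faces → V=18, E=48, F=32.
Check: V − E + F = 18 − 48 + 32 = 2.

48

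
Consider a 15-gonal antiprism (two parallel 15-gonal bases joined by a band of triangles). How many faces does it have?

32

An antiprism on an n-gon has two n-gon caps and 2n triangles: V = 2·15 = 30, E = 4·15 = 60, F = 2·15 + 2 = 32.
Check: V − E + F = 30 − 60 + 32 = 2.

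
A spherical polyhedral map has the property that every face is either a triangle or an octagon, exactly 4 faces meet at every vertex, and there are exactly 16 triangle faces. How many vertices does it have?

16

Let x be the number of octagons; then F = 16 + x.
Edge–face incidences: 2E = 3·16 + 8·x = 48 + 8x.
Every vertex has degree 4, so 4V = 2E.
Euler: V − E + F = 2 ⇒ (2E)/4 − E + (16 + x) = 2.
Multiply by 8: 2·(2E) − 4·(2E) + 8·(16 + x) = 16, i.e. 128 + 8x − 2·(48 + 8x) = 16.
Collecting terms: −8x + 32 = 16, so −8x = −16, so x = 2.
Then 2E = 48 + 8·2 = 64, so E = 32, V = 2E/4 = 16, F = 16 + 2 = 18.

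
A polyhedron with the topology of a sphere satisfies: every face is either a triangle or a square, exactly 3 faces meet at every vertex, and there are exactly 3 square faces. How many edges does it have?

Let x be the number of triangles; then F = 3 + x.
Edge–face incidences: 2E = 4·3 + 3·x = 12 + 3x.
Every vertex has degree 3, so 3V = 2E.
Euler: V − E + F = 2 ⇒ (2E)/3 − E + (3 + x) = 2.
Multiply by 6: 2·(2E) − 3·(2E) + 6·(3 + x) = 12, i.e. 18 + 6x − (12 + 3x) = 12.
Collecting terms: 3x + 6 = 12, so 3x = 6, so x = 2.
Then 2E = 12 + 3·2 = 18, so E = 9, V = 2E/3 = 6, F = 3 + 2 = 5.

9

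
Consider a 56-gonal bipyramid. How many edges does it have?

A bipyramid over an n-gon has 2n triangular faces and n + 2 vertices: V = 56 + 2 = 58, E = 3·56 = 168, F = 2·56 = 112.

168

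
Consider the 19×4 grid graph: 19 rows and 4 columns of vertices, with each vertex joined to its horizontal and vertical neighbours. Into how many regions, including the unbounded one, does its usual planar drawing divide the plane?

The grid has V = 19·4 = 76 vertices and E = 19·3 + 4·18 = 129 edges.
F = 2 − V + E = 2 − 76 + 129 = 55.

55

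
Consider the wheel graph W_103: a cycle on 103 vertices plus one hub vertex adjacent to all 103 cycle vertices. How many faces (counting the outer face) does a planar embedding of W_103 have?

104

W_103 has V = 103 + 1 = 104 vertices and E = 2·103 = 206 edges.
By Euler's formula F = 2 − V + E = 2 − 104 + 206 = 104.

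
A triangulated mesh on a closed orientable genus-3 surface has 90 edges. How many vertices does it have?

26

χ = 2 − 2·3 = -4, and every face is a triangle so 3F = 2E.
F = 2E/3 = 60. Then V = -4 + E − F = -4 + 90 − 60 = 26.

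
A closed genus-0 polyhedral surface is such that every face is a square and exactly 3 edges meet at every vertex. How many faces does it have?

6

Each face has 4 edges and each edge borders two faces, so 2E = 4F.
Each vertex has degree 3, so 3V = 2E and hence V = 4F/3.
Euler: V − E + F = 2 ⇒ (4F/3) − (4F/2) + F = 2.
Multiply by 6: (8 − 12 + 6)F = 12, i.e. 2F = 12.
So F = 6, E = 4·6/2 = 12, V = 4·6/3 = 8.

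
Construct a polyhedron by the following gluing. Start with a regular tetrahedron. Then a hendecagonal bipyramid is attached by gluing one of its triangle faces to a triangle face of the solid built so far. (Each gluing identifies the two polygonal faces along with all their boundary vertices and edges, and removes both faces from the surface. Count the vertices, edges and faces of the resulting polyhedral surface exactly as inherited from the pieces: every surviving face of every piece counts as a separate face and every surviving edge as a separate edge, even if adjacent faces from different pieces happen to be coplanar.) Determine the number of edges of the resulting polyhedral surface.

36

A regular tetrahedron: V=4, E=6, F=4.
Attach a hendecagonal bipyramid (V=13, E=33, F=22) along a 3-gon: merge 3 vertices and 3 edges, delete both glued faces → V=14, E=36, F=24.
Check: V − E + F = 14 − 36 + 24 = 2.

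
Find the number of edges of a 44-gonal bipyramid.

A bipyramid over an n-gon has 2n triangular faces and n + 2 vertices: V = 44 + 2 = 46, E = 3·44 = 132, F = 2·44 = 88.

132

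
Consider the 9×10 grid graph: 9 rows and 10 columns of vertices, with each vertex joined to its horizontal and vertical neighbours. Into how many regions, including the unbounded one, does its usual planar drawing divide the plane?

73

The grid has V = 9·10 = 90 vertices and E = 9·9 + 10·8 = 161 edges.
F = 2 − V + E = 2 − 90 + 161 = 73.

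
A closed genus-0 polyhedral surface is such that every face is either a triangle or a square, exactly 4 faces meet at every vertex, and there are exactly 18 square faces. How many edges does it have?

48

Let x be the number of triangles; then F = 18 + x.
Edge–face incidences: 2E = 4·18 + 3·x = 72 + 3x.
Every vertex has degree 4, so 4V = 2E.
Euler: V − E + F = 2 ⇒ (2E)/4 − E + (18 + x) = 2.
Multiply by 8: 2·(2E) − 4·(2E) + 8·(18 + x) = 16, i.e. 144 + 8x − 2·(72 + 3x) = 16.
Collecting terms: 2x = 16, so x = 8.
Then 2E = 72 + 3·8 = 96, so E = 48, V = 2E/4 = 24, F = 18 + 8 = 26.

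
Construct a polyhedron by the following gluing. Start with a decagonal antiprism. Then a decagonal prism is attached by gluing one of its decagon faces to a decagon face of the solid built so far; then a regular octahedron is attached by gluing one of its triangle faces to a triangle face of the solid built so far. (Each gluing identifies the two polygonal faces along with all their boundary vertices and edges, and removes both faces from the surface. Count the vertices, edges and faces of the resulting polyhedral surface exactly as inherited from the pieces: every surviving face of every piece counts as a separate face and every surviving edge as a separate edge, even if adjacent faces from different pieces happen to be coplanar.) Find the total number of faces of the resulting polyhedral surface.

38

A decagonal antiprism: V=20, E=40, F=22.
Attach a decagonal prism (V=20, E=30, F=12) along a 10-gon: merge 10 vertices and 10 edges, delete both glued faces → V=30, E=60, F=32.
Attach a regular octahedron (V=6, E=12, F=8) along a 3-gon: merge 3 vertices and 3 edges, delete both glued faces → V=33, E=69, F=38.
Check: V − E + F = 33 − 69 + 38 = 2.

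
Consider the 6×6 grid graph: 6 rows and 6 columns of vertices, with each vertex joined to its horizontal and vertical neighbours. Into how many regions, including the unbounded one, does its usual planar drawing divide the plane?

26

The grid has V = 6·6 = 36 vertices and E = 6·5 + 6·5 = 60 edges.
F = 2 − V + E = 2 − 36 + 60 = 26.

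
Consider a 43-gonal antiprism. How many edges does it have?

172

An antiprism on an n-gon has two n-gon caps and 2n triangles: V = 2·43 = 86, E = 4·43 = 172, F = 2·43 + 2 = 88.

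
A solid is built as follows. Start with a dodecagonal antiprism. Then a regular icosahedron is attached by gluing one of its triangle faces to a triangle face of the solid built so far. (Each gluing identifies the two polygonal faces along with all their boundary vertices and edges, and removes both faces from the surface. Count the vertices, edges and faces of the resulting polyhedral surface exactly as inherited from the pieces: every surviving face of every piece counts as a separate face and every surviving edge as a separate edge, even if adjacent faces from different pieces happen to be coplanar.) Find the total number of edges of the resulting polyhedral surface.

75

A dodecagonal antiprism: V=24, E=48, F=26.
Attach a regular icosahedron (V=12, E=30, F=20) along a 3-gon: merge 3 vertices and 3 edges, delete both glued faces → V=33, E=75, F=44.
Check: V − E + F = 33 − 75 + 44 = 2.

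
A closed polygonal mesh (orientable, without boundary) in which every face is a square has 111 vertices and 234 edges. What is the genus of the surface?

Every face is a square and each edge borders two faces, so 4F = 2·234, giving F = 117.
χ = V − E + F = 111 − 234 + 117 = -6.
For a closed orientable surface χ = 2 − 2g, so g = (2 − (-6))/2 = 4.

4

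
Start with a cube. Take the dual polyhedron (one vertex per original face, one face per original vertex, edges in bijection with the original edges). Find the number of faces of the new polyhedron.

The base solid has V = 8, E = 12, F = 6.
The dual swaps V and F and preserves E: V′ = F = 6, E′ = E = 12, F′ = V = 8.

8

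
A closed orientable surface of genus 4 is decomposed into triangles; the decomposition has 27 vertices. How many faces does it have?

66

χ = 2 − 2·4 = -6, and every face is a triangle so 3F = 2E.
V − E + F = -6 with E = 3F/2 gives 27 − (3/2 − 1)·F = -6, so F = 66 and E = 99.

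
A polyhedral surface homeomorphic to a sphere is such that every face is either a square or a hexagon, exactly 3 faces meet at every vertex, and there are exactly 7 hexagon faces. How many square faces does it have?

Let x be the number of squares; then F = 7 + x.
Edge–face incidences: 2E = 6·7 + 4·x = 42 + 4x.
Every vertex has degree 3, so 3V = 2E.
Euler: V − E + F = 2 ⇒ (2E)/3 − E + (7 + x) = 2.
Multiply by 6: 2·(2E) − 3·(2E) + 6·(7 + x) = 12, i.e. 42 + 6x − (42 + 4x) = 12.
Collecting terms: 2x = 12, so x = 6.
Then 2E = 42 + 4·6 = 66, so E = 33, V = 2E/3 = 22, F = 7 + 6 = 13.

6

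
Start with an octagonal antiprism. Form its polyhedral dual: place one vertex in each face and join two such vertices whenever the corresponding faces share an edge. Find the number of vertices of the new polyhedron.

The base solid has V = 16, E = 32, F = 18.
The dual swaps V and F and preserves E: V′ = F = 18, E′ = E = 32, F′ = V = 16.

18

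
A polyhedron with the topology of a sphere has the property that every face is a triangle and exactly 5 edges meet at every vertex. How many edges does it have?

Each face has 3 edges and each edge borders two faces, so 2E = 3F.
Each vertex has degree 5, so 5V = 2E and hence V = 3F/5.
Euler: V − E + F = 2 ⇒ (3F/5) − (3F/2) + F = 2.
Multiply by 10: (6 − 15 + 10)F = 20, i.e. 1F = 20.
So F = 20, E = 3·20/2 = 30, V = 3·20/5 = 12.

30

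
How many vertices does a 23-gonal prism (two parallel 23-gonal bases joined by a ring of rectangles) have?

A prism on an n-gon has two n-gon bases and n rectangular sides: V = 2·23 = 46, E = 3·23 = 69, F = 23 + 2 = 25.

46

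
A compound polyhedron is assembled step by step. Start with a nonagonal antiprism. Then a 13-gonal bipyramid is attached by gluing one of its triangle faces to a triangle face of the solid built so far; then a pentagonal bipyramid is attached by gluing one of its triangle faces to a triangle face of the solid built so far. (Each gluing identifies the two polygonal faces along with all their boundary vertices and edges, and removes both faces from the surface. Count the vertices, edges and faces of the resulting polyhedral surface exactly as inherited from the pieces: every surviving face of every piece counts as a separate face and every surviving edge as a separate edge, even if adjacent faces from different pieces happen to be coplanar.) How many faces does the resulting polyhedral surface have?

52

A nonagonal antiprism: V=18, E=36, F=20.
Attach a 13-gonal bipyramid (V=15, E=39, F=26) along a 3-gon: merge 3 vertices and 3 edges, delete both glued faces → V=30, E=72, F=44.
Attach a pentagonal bipyramid (V=7, E=15, F=10) along a 3-gon: merge 3 vertices and 3 edges, delete both glued faces → V=34, E=84, F=52.
Check: V − E + F = 34 − 84 + 52 = 2.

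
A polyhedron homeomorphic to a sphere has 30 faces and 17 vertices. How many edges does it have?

45

Here V − E + F = 2.
E = V + F − (2) = 17 + 30 − (2) = 45.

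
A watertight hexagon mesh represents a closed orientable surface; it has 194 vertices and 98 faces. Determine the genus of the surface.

Every face is a hexagon, so 2E = 6·98 = 588, giving E = 294.
χ = V − E + F = 194 − 294 + 98 = -2.
For a closed orientable surface χ = 2 − 2g, so g = (2 − (-2))/2 = 2.

2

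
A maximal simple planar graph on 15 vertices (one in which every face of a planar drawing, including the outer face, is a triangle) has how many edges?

39

In a plane triangulation 3F = 2E and V − E + F = 2, so E = 3V − 6 = 3·15 − 6 = 39.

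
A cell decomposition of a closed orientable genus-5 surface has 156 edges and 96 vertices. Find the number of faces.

For a closed orientable surface of genus 5, χ = 2 − 2·5 = -8.
F = -8 − V + E = -8 − 96 + 156 = 52.

52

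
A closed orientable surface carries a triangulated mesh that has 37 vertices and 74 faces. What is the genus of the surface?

Every face is a triangle, so 2E = 3·74 = 222, giving E = 111.
χ = V − E + F = 37 − 111 + 74 = 0.
For a closed orientable surface χ = 2 − 2g, so g = (2 − (0))/2 = 1.

1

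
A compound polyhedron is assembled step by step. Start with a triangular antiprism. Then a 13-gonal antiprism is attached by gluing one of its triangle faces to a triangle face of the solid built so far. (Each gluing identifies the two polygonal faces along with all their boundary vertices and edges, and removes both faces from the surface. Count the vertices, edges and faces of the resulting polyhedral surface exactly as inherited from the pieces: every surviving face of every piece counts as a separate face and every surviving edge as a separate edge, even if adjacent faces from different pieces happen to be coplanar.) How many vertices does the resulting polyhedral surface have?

A triangular antiprism: V=6, E=12, F=8.
Attach a 13-gonal antiprism (V=26, E=52, F=28) along a 3-gon: merge 3 vertices and 3 edges, delete both glued faces → V=29, E=61, F=34.
Check: V − E + F = 29 − 61 + 34 = 2.

29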